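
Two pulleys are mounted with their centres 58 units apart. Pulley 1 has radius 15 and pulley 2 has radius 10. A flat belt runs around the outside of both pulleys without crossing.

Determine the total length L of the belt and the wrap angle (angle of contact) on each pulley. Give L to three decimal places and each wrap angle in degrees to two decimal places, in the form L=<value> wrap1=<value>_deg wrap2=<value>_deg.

L=194.971 wrap1=189.89_deg wrap2=170.11_deg

open belt: β = asin((r2−r1)/C) = asin(-5/58) = -4.9454°
wrap1 = π − 2β = 189.8909°
wrap2 = π + 2β = 170.1091°
tangent length = C·cosβ = 57.7841
L = r1·wrap1 + r2·wrap2 + 2·C·cosβ = 15·3.3142 + 10·2.9690 + 2·57.7841 = 194.9711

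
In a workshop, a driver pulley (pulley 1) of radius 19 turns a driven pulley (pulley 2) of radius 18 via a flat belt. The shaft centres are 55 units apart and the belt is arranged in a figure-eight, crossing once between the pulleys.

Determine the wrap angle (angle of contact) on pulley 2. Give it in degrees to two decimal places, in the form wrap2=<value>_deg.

wrap2=264.56_deg

crossed belt: β = asin((r1+r2)/C) = asin(37/55) = 42.2779°
wrap1 = wrap2 = π + 2β = 264.5558°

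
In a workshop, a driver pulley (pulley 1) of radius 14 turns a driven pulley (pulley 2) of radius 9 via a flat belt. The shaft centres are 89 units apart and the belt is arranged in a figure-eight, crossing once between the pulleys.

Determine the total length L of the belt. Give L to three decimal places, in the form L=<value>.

crossed belt: β = asin((r1+r2)/C) = asin(23/89) = 14.9767°
wrap1 = wrap2 = π + 2β = 209.9535°
tangent length = C·cosβ = 85.9767
L = (r1+r2)·wrap + 2·C·cosβ = 23·3.6644 + 2·85.9767 = 256.2342

L=256.234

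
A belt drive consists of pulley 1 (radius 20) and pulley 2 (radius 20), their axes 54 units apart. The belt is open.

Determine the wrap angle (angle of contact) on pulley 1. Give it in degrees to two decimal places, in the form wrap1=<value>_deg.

open belt: β = asin((r2−r1)/C) = asin(0/54) = 0.0000°
wrap1 = π − 2β = 180.0000°
wrap2 = π + 2β = 180.0000°

wrap1=180.00_deg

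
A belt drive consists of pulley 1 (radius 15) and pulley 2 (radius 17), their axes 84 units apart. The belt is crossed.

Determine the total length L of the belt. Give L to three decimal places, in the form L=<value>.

crossed belt: β = asin((r1+r2)/C) = asin(32/84) = 22.3927°
wrap1 = wrap2 = π + 2β = 224.7854°
tangent length = C·cosβ = 77.6660
L = (r1+r2)·wrap + 2·C·cosβ = 32·3.9232 + 2·77.6660 = 280.8757

L=280.876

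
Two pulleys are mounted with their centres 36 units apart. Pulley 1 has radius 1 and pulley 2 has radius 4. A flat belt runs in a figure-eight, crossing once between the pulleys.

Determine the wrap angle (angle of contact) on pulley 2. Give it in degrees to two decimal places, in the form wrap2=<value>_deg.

crossed belt: β = asin((r1+r2)/C) = asin(5/36) = 7.9836°
wrap1 = wrap2 = π + 2β = 195.9671°

wrap2=195.97_deg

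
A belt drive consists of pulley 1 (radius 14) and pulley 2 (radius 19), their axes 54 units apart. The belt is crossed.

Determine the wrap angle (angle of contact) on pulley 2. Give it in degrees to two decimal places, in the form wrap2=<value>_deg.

crossed belt: β = asin((r1+r2)/C) = asin(33/54) = 37.6699°
wrap1 = wrap2 = π + 2β = 255.3398°

wrap2=255.34_deg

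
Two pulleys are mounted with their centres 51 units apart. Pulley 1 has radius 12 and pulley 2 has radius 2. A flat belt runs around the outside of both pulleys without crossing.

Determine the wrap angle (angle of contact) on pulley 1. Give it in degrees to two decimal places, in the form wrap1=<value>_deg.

wrap1=202.62_deg

open belt: β = asin((r2−r1)/C) = asin(-10/51) = -11.3077°
wrap1 = π − 2β = 202.6155°
wrap2 = π + 2β = 157.3845°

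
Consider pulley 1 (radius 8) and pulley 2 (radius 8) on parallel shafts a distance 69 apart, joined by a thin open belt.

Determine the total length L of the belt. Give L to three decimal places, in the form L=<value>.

L=188.265

open belt: β = asin((r2−r1)/C) = asin(0/69) = 0.0000°
wrap1 = π − 2β = 180.0000°
wrap2 = π + 2β = 180.0000°
tangent length = C·cosβ = 69.0000
L = r1·wrap1 + r2·wrap2 + 2·C·cosβ = 8·3.1416 + 8·3.1416 + 2·69.0000 = 188.2655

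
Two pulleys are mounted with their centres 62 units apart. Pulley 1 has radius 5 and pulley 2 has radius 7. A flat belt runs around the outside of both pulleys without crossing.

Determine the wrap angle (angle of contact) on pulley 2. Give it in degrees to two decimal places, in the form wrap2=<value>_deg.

open belt: β = asin((r2−r1)/C) = asin(2/62) = 1.8486°
wrap1 = π − 2β = 176.3029°
wrap2 = π + 2β = 183.6971°

wrap2=183.70_deg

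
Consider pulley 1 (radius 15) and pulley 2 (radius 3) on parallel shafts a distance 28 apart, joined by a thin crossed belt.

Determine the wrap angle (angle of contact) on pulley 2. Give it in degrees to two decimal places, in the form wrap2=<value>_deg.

crossed belt: β = asin((r1+r2)/C) = asin(18/28) = 40.0052°
wrap1 = wrap2 = π + 2β = 260.0104°

wrap2=260.01_deg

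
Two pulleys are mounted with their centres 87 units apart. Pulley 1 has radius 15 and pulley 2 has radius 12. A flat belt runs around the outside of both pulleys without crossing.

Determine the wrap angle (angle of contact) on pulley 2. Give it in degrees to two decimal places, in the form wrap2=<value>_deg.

wrap2=176.05_deg

open belt: β = asin((r2−r1)/C) = asin(-3/87) = -1.9761°
wrap1 = π − 2β = 183.9522°
wrap2 = π + 2β = 176.0478°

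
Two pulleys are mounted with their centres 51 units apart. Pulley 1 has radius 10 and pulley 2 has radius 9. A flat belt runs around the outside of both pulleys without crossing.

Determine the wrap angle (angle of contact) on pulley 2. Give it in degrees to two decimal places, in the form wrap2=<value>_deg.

wrap2=177.75_deg

open belt: β = asin((r2−r1)/C) = asin(-1/51) = -1.1235°
wrap1 = π − 2β = 182.2470°
wrap2 = π + 2β = 177.7530°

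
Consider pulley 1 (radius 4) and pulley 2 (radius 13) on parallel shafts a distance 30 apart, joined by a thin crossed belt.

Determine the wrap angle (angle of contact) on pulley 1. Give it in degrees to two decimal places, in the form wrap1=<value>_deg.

crossed belt: β = asin((r1+r2)/C) = asin(17/30) = 34.5181°
wrap1 = wrap2 = π + 2β = 249.0362°

wrap1=249.04_deg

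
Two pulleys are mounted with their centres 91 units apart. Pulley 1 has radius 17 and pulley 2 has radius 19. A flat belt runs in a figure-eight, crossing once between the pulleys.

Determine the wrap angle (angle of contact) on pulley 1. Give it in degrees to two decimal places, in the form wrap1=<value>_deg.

crossed belt: β = asin((r1+r2)/C) = asin(36/91) = 23.3037°
wrap1 = wrap2 = π + 2β = 226.6073°

wrap1=226.61_deg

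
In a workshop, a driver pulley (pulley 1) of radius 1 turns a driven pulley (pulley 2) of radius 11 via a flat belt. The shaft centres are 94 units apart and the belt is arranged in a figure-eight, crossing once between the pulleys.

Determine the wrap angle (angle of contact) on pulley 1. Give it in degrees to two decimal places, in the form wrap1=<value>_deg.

wrap1=194.67_deg

crossed belt: β = asin((r1+r2)/C) = asin(12/94) = 7.3344°
wrap1 = wrap2 = π + 2β = 194.6687°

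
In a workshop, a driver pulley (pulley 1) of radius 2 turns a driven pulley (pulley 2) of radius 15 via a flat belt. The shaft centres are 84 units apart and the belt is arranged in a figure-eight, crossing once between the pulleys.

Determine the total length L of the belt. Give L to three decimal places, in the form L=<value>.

crossed belt: β = asin((r1+r2)/C) = asin(17/84) = 11.6762°
wrap1 = wrap2 = π + 2β = 203.3525°
tangent length = C·cosβ = 82.2618
L = (r1+r2)·wrap + 2·C·cosβ = 17·3.5492 + 2·82.2618 = 224.8594

L=224.859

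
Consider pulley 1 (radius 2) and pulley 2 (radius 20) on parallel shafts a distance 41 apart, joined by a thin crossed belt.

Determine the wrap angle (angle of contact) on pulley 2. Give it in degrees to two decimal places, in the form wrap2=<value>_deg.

wrap2=244.90_deg

crossed belt: β = asin((r1+r2)/C) = asin(22/41) = 32.4515°
wrap1 = wrap2 = π + 2β = 244.9030°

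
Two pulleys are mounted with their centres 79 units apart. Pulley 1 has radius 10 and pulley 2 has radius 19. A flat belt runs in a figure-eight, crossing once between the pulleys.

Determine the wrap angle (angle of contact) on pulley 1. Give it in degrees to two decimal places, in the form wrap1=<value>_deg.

crossed belt: β = asin((r1+r2)/C) = asin(29/79) = 21.5362°
wrap1 = wrap2 = π + 2β = 223.0724°

wrap1=223.07_deg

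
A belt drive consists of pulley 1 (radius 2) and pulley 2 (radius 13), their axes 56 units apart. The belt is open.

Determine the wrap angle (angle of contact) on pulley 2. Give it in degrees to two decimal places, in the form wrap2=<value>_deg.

open belt: β = asin((r2−r1)/C) = asin(11/56) = 11.3282°
wrap1 = π − 2β = 157.3436°
wrap2 = π + 2β = 202.6564°

wrap2=202.66_deg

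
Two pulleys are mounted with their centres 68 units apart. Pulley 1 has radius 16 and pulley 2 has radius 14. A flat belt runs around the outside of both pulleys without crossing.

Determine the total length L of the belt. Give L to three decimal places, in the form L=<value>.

open belt: β = asin((r2−r1)/C) = asin(-2/68) = -1.6854°
wrap1 = π − 2β = 183.3708°
wrap2 = π + 2β = 176.6292°
tangent length = C·cosβ = 67.9706
L = r1·wrap1 + r2·wrap2 + 2·C·cosβ = 16·3.2004 + 14·3.0828 + 2·67.9706 = 230.3066

L=230.307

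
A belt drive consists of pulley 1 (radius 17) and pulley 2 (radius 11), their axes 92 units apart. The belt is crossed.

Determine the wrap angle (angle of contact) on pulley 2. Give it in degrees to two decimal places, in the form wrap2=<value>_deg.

wrap2=215.44_deg

crossed belt: β = asin((r1+r2)/C) = asin(28/92) = 17.7189°
wrap1 = wrap2 = π + 2β = 215.4379°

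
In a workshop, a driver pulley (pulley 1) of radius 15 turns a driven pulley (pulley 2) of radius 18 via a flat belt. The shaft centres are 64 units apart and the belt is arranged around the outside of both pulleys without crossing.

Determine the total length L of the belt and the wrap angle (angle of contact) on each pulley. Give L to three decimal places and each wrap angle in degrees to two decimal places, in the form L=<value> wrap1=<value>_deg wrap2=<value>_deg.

L=231.813 wrap1=174.63_deg wrap2=185.37_deg

open belt: β = asin((r2−r1)/C) = asin(3/64) = 2.6867°
wrap1 = π − 2β = 174.6266°
wrap2 = π + 2β = 185.3734°
tangent length = C·cosβ = 63.9296
L = r1·wrap1 + r2·wrap2 + 2·C·cosβ = 15·3.0478 + 18·3.2354 + 2·63.9296 = 231.8132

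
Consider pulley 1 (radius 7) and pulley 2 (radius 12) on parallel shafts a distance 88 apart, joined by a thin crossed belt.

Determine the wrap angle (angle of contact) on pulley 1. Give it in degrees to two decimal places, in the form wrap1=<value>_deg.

wrap1=204.94_deg

crossed belt: β = asin((r1+r2)/C) = asin(19/88) = 12.4689°
wrap1 = wrap2 = π + 2β = 204.9377°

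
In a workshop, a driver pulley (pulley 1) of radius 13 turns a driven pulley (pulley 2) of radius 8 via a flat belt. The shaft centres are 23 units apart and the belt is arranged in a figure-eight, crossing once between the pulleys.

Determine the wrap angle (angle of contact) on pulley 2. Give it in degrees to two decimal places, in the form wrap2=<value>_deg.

wrap2=311.86_deg

crossed belt: β = asin((r1+r2)/C) = asin(21/23) = 65.9294°
wrap1 = wrap2 = π + 2β = 311.8588°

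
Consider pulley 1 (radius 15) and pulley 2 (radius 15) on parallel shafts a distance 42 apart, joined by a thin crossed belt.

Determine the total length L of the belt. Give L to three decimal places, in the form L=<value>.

L=200.772

crossed belt: β = asin((r1+r2)/C) = asin(30/42) = 45.5847°
wrap1 = wrap2 = π + 2β = 271.1694°
tangent length = C·cosβ = 29.3939
L = (r1+r2)·wrap + 2·C·cosβ = 30·4.7328 + 2·29.3939 = 200.7717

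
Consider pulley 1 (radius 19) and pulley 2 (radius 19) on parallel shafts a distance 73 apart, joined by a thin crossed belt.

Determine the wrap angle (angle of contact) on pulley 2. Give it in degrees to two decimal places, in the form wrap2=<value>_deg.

wrap2=242.74_deg

crossed belt: β = asin((r1+r2)/C) = asin(38/73) = 31.3690°
wrap1 = wrap2 = π + 2β = 242.7380°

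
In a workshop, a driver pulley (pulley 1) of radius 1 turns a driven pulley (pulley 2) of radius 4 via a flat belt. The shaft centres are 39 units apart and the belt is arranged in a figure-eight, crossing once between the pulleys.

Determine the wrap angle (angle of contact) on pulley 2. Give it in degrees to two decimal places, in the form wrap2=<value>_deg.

crossed belt: β = asin((r1+r2)/C) = asin(5/39) = 7.3659°
wrap1 = wrap2 = π + 2β = 194.7318°

wrap2=194.73_deg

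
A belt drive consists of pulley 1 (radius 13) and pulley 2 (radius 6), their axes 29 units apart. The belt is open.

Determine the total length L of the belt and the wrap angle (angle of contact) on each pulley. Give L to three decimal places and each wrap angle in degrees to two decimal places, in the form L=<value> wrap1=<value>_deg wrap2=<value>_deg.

open belt: β = asin((r2−r1)/C) = asin(-7/29) = -13.9680°
wrap1 = π − 2β = 207.9359°
wrap2 = π + 2β = 152.0641°
tangent length = C·cosβ = 28.1425
L = r1·wrap1 + r2·wrap2 + 2·C·cosβ = 13·3.6292 + 6·2.6540 + 2·28.1425 = 119.3883

L=119.388 wrap1=207.94_deg wrap2=152.06_deg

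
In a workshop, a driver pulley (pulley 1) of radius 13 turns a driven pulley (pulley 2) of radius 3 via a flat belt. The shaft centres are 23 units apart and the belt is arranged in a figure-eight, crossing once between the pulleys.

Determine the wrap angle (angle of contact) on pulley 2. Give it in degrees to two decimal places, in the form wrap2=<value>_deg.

wrap2=268.16_deg

crossed belt: β = asin((r1+r2)/C) = asin(16/23) = 44.0792°
wrap1 = wrap2 = π + 2β = 268.1584°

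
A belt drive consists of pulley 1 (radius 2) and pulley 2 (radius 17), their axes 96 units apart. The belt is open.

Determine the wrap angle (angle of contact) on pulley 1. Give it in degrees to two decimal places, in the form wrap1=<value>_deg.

open belt: β = asin((r2−r1)/C) = asin(15/96) = 8.9893°
wrap1 = π − 2β = 162.0214°
wrap2 = π + 2β = 197.9786°

wrap1=162.02_deg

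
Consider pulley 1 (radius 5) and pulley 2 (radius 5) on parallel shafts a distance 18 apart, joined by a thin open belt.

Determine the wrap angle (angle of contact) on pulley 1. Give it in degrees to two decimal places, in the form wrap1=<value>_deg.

open belt: β = asin((r2−r1)/C) = asin(0/18) = 0.0000°
wrap1 = π − 2β = 180.0000°
wrap2 = π + 2β = 180.0000°

wrap1=180.00_deg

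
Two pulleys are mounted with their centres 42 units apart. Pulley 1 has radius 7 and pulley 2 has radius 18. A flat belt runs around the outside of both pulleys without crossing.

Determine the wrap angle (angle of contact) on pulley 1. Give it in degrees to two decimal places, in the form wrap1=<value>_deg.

open belt: β = asin((r2−r1)/C) = asin(11/42) = 15.1831°
wrap1 = π − 2β = 149.6338°
wrap2 = π + 2β = 210.3662°

wrap1=149.63_deg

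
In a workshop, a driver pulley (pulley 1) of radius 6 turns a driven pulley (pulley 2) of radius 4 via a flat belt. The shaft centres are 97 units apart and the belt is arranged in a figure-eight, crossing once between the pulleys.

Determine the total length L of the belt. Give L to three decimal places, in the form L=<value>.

L=226.448

crossed belt: β = asin((r1+r2)/C) = asin(10/97) = 5.9173°
wrap1 = wrap2 = π + 2β = 191.8346°
tangent length = C·cosβ = 96.4832
L = (r1+r2)·wrap + 2·C·cosβ = 10·3.3481 + 2·96.4832 = 226.4478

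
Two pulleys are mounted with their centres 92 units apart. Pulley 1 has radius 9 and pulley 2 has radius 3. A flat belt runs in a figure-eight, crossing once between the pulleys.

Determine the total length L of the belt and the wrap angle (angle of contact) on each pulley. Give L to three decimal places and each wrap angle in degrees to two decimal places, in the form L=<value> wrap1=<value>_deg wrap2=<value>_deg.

crossed belt: β = asin((r1+r2)/C) = asin(12/92) = 7.4947°
wrap1 = wrap2 = π + 2β = 194.9894°
tangent length = C·cosβ = 91.2140
L = (r1+r2)·wrap + 2·C·cosβ = 12·3.4032 + 2·91.2140 = 223.2666

L=223.267 wrap1=194.99_deg wrap2=194.99_deg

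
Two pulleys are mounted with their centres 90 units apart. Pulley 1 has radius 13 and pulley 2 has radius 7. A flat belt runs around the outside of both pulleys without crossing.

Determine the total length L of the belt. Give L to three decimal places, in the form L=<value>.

L=243.232

open belt: β = asin((r2−r1)/C) = asin(-6/90) = -3.8226°
wrap1 = π − 2β = 187.6451°
wrap2 = π + 2β = 172.3549°
tangent length = C·cosβ = 89.7998
L = r1·wrap1 + r2·wrap2 + 2·C·cosβ = 13·3.2750 + 7·3.0082 + 2·89.7998 = 243.2320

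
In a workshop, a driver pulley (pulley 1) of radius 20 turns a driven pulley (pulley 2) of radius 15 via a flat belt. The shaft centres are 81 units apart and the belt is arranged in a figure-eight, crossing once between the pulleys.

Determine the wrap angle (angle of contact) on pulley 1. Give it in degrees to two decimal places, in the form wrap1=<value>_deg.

wrap1=231.20_deg

crossed belt: β = asin((r1+r2)/C) = asin(35/81) = 25.6008°
wrap1 = wrap2 = π + 2β = 231.2017°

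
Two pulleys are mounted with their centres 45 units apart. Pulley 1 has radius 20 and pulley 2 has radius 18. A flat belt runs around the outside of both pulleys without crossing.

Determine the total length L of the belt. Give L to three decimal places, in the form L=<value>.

open belt: β = asin((r2−r1)/C) = asin(-2/45) = -2.5473°
wrap1 = π − 2β = 185.0946°
wrap2 = π + 2β = 174.9054°
tangent length = C·cosβ = 44.9555
L = r1·wrap1 + r2·wrap2 + 2·C·cosβ = 20·3.2305 + 18·3.0527 + 2·44.9555 = 209.4694

L=209.469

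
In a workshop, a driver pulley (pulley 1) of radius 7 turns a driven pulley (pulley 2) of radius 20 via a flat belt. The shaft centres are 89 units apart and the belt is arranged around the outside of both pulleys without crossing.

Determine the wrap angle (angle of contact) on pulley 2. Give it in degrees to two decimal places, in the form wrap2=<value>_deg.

open belt: β = asin((r2−r1)/C) = asin(13/89) = 8.3991°
wrap1 = π − 2β = 163.2018°
wrap2 = π + 2β = 196.7982°

wrap2=196.80_deg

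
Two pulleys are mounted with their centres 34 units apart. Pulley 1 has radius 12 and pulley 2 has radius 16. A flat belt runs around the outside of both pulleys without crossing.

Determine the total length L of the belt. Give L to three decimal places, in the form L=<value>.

L=156.436

open belt: β = asin((r2−r1)/C) = asin(4/34) = 6.7563°
wrap1 = π − 2β = 166.4873°
wrap2 = π + 2β = 193.5127°
tangent length = C·cosβ = 33.7639
L = r1·wrap1 + r2·wrap2 + 2·C·cosβ = 12·2.9058 + 16·3.3774 + 2·33.7639 = 156.4357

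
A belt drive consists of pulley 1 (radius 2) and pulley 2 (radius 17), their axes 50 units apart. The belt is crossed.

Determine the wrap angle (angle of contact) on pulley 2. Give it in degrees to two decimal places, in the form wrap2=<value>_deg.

crossed belt: β = asin((r1+r2)/C) = asin(19/50) = 22.3337°
wrap1 = wrap2 = π + 2β = 224.6674°

wrap2=224.67_deg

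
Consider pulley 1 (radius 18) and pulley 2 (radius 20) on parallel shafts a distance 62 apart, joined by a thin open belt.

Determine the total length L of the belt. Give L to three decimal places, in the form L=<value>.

L=243.445

open belt: β = asin((r2−r1)/C) = asin(2/62) = 1.8486°
wrap1 = π − 2β = 176.3029°
wrap2 = π + 2β = 183.6971°
tangent length = C·cosβ = 61.9677
L = r1·wrap1 + r2·wrap2 + 2·C·cosβ = 18·3.0771 + 20·3.2061 + 2·61.9677 = 243.4450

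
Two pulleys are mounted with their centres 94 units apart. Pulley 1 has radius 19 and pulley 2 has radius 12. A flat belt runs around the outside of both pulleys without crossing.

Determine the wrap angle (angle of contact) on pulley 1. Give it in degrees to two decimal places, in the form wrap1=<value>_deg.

open belt: β = asin((r2−r1)/C) = asin(-7/94) = -4.2707°
wrap1 = π − 2β = 188.5413°
wrap2 = π + 2β = 171.4587°

wrap1=188.54_deg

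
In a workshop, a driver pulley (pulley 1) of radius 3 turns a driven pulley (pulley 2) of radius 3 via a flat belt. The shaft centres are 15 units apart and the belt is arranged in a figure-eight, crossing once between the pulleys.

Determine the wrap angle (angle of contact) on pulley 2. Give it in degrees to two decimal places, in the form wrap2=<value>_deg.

crossed belt: β = asin((r1+r2)/C) = asin(6/15) = 23.5782°
wrap1 = wrap2 = π + 2β = 227.1564°

wrap2=227.16_deg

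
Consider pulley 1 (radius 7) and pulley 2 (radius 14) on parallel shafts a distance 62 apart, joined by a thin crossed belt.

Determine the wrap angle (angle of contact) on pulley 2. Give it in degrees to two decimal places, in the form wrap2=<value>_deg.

wrap2=219.60_deg

crossed belt: β = asin((r1+r2)/C) = asin(21/62) = 19.7983°
wrap1 = wrap2 = π + 2β = 219.5966°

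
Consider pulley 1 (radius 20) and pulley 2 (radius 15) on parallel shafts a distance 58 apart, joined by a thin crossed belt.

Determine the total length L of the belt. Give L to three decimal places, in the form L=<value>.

L=247.802

crossed belt: β = asin((r1+r2)/C) = asin(35/58) = 37.1173°
wrap1 = wrap2 = π + 2β = 254.2345°
tangent length = C·cosβ = 46.2493
L = (r1+r2)·wrap + 2·C·cosβ = 35·4.4372 + 2·46.2493 = 247.8017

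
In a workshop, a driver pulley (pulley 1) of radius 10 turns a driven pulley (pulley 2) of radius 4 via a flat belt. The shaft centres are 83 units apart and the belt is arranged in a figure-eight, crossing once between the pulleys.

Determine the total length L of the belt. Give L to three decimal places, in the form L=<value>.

L=212.349

crossed belt: β = asin((r1+r2)/C) = asin(14/83) = 9.7108°
wrap1 = wrap2 = π + 2β = 199.4215°
tangent length = C·cosβ = 81.8108
L = (r1+r2)·wrap + 2·C·cosβ = 14·3.4806 + 2·81.8108 = 212.3494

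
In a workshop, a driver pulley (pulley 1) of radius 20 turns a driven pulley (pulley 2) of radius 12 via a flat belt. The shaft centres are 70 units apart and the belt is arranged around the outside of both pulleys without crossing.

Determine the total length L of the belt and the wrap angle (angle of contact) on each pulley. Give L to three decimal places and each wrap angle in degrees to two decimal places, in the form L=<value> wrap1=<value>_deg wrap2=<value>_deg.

L=241.446 wrap1=193.12_deg wrap2=166.88_deg

open belt: β = asin((r2−r1)/C) = asin(-8/70) = -6.5624°
wrap1 = π − 2β = 193.1249°
wrap2 = π + 2β = 166.8751°
tangent length = C·cosβ = 69.5414
L = r1·wrap1 + r2·wrap2 + 2·C·cosβ = 20·3.3707 + 12·2.9125 + 2·69.5414 = 241.4462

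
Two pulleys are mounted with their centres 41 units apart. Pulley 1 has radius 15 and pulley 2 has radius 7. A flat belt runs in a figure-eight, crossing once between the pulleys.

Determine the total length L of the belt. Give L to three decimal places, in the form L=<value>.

L=163.231

crossed belt: β = asin((r1+r2)/C) = asin(22/41) = 32.4515°
wrap1 = wrap2 = π + 2β = 244.9030°
tangent length = C·cosβ = 34.5977
L = (r1+r2)·wrap + 2·C·cosβ = 22·4.2744 + 2·34.5977 = 163.2314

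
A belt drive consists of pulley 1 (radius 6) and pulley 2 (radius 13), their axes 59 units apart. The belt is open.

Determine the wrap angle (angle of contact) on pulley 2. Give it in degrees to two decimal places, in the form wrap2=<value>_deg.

open belt: β = asin((r2−r1)/C) = asin(7/59) = 6.8139°
wrap1 = π − 2β = 166.3723°
wrap2 = π + 2β = 193.6277°

wrap2=193.63_deg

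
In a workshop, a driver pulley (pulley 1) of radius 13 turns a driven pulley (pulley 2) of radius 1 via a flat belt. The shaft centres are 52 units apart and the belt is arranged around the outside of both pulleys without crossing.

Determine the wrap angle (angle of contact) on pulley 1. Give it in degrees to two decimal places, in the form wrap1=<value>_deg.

wrap1=206.68_deg

open belt: β = asin((r2−r1)/C) = asin(-12/52) = -13.3424°
wrap1 = π − 2β = 206.6847°
wrap2 = π + 2β = 153.3153°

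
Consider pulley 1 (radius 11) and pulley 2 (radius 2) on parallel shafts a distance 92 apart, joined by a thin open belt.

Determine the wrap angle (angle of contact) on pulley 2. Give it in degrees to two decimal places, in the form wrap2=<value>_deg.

wrap2=168.77_deg

open belt: β = asin((r2−r1)/C) = asin(-9/92) = -5.6140°
wrap1 = π − 2β = 191.2280°
wrap2 = π + 2β = 168.7720°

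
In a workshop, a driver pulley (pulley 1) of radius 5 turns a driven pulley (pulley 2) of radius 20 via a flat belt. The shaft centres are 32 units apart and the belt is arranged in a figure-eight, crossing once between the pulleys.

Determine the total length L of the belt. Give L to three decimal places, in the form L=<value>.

crossed belt: β = asin((r1+r2)/C) = asin(25/32) = 51.3752°
wrap1 = wrap2 = π + 2β = 282.7503°
tangent length = C·cosβ = 19.9750
L = (r1+r2)·wrap + 2·C·cosβ = 25·4.9349 + 2·19.9750 = 163.3231

L=163.323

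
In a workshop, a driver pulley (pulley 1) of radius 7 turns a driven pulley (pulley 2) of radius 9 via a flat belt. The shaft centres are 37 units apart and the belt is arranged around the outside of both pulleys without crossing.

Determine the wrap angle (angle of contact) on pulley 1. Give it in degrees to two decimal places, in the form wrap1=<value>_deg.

wrap1=173.80_deg

open belt: β = asin((r2−r1)/C) = asin(2/37) = 3.0986°
wrap1 = π − 2β = 173.8028°
wrap2 = π + 2β = 186.1972°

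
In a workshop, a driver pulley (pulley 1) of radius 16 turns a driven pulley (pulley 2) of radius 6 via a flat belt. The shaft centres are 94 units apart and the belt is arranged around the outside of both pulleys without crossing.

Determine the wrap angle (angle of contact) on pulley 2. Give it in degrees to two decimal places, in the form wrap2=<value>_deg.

wrap2=167.79_deg

open belt: β = asin((r2−r1)/C) = asin(-10/94) = -6.1069°
wrap1 = π − 2β = 192.2137°
wrap2 = π + 2β = 167.7863°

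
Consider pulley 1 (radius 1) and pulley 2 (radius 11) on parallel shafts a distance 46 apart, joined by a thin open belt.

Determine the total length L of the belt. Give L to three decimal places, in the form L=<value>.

L=131.882

open belt: β = asin((r2−r1)/C) = asin(10/46) = 12.5559°
wrap1 = π − 2β = 154.8883°
wrap2 = π + 2β = 205.1117°
tangent length = C·cosβ = 44.8999
L = r1·wrap1 + r2·wrap2 + 2·C·cosβ = 1·2.7033 + 11·3.5799 + 2·44.8999 = 131.8817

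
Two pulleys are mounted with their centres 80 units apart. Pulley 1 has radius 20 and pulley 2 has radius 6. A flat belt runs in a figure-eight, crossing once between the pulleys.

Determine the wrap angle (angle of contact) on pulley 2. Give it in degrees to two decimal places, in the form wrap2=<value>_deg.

wrap2=217.93_deg

crossed belt: β = asin((r1+r2)/C) = asin(26/80) = 18.9656°
wrap1 = wrap2 = π + 2β = 217.9311°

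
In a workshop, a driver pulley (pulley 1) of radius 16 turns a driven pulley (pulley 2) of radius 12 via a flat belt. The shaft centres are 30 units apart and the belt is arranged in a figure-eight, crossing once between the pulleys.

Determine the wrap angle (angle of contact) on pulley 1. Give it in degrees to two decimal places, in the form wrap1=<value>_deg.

crossed belt: β = asin((r1+r2)/C) = asin(28/30) = 68.9605°
wrap1 = wrap2 = π + 2β = 317.9211°

wrap1=317.92_deg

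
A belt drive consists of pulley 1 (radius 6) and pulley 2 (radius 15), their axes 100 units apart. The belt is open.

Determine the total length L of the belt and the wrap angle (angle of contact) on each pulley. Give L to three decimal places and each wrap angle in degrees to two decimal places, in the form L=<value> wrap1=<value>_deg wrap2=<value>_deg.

open belt: β = asin((r2−r1)/C) = asin(9/100) = 5.1636°
wrap1 = π − 2β = 169.6728°
wrap2 = π + 2β = 190.3272°
tangent length = C·cosβ = 99.5942
L = r1·wrap1 + r2·wrap2 + 2·C·cosβ = 6·2.9613 + 15·3.3218 + 2·99.5942 = 266.7840

L=266.784 wrap1=169.67_deg wrap2=190.33_deg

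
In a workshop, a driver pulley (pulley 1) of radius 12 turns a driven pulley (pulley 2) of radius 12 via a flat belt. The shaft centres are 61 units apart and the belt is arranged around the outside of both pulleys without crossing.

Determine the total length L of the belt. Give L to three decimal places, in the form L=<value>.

L=197.398

open belt: β = asin((r2−r1)/C) = asin(0/61) = 0.0000°
wrap1 = π − 2β = 180.0000°
wrap2 = π + 2β = 180.0000°
tangent length = C·cosβ = 61.0000
L = r1·wrap1 + r2·wrap2 + 2·C·cosβ = 12·3.1416 + 12·3.1416 + 2·61.0000 = 197.3982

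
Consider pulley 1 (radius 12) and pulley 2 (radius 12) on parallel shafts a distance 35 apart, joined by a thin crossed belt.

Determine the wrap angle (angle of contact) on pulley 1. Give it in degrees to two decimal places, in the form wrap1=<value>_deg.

crossed belt: β = asin((r1+r2)/C) = asin(24/35) = 43.2918°
wrap1 = wrap2 = π + 2β = 266.5836°

wrap1=266.58_deg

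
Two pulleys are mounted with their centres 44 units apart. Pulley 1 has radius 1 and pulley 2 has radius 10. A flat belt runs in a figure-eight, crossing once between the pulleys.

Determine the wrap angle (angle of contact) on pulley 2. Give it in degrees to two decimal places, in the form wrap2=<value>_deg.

wrap2=208.96_deg

crossed belt: β = asin((r1+r2)/C) = asin(11/44) = 14.4775°
wrap1 = wrap2 = π + 2β = 208.9550°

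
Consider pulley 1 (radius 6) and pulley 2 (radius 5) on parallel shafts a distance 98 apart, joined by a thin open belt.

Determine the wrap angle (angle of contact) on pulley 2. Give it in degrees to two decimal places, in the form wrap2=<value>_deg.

wrap2=178.83_deg

open belt: β = asin((r2−r1)/C) = asin(-1/98) = -0.5847°
wrap1 = π − 2β = 181.1693°
wrap2 = π + 2β = 178.8307°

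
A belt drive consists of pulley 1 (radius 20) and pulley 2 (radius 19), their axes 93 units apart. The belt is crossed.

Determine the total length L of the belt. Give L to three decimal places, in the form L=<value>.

crossed belt: β = asin((r1+r2)/C) = asin(39/93) = 24.7939°
wrap1 = wrap2 = π + 2β = 229.5877°
tangent length = C·cosβ = 84.4275
L = (r1+r2)·wrap + 2·C·cosβ = 39·4.0071 + 2·84.4275 = 325.1304

L=325.130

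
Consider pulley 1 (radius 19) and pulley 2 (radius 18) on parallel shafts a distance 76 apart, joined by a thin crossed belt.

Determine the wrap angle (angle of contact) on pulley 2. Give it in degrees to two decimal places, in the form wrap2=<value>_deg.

crossed belt: β = asin((r1+r2)/C) = asin(37/76) = 29.1332°
wrap1 = wrap2 = π + 2β = 238.2665°

wrap2=238.27_deg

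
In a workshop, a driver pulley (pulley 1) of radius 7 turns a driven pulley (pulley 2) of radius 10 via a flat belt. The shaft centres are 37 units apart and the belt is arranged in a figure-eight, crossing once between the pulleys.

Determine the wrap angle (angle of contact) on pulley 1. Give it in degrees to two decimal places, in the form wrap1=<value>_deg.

crossed belt: β = asin((r1+r2)/C) = asin(17/37) = 27.3522°
wrap1 = wrap2 = π + 2β = 234.7045°

wrap1=234.70_deg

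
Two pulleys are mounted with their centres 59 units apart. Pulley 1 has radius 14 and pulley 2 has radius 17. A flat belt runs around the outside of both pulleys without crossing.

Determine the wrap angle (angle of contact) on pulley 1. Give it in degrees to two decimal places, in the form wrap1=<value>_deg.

open belt: β = asin((r2−r1)/C) = asin(3/59) = 2.9146°
wrap1 = π − 2β = 174.1708°
wrap2 = π + 2β = 185.8292°

wrap1=174.17_deg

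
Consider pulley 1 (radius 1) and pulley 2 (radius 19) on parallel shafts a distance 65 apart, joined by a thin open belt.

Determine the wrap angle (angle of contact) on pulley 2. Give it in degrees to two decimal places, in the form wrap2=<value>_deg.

wrap2=212.15_deg

open belt: β = asin((r2−r1)/C) = asin(18/65) = 16.0766°
wrap1 = π − 2β = 147.8467°
wrap2 = π + 2β = 212.1533°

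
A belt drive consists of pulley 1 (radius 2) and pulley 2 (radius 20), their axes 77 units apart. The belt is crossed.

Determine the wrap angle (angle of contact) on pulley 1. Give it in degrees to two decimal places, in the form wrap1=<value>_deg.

wrap1=213.20_deg

crossed belt: β = asin((r1+r2)/C) = asin(22/77) = 16.6015°
wrap1 = wrap2 = π + 2β = 213.2031°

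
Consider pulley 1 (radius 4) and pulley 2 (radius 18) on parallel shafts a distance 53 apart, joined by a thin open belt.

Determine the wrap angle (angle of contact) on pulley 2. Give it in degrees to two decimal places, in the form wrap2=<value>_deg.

wrap2=210.63_deg

open belt: β = asin((r2−r1)/C) = asin(14/53) = 15.3165°
wrap1 = π − 2β = 149.3670°
wrap2 = π + 2β = 210.6330°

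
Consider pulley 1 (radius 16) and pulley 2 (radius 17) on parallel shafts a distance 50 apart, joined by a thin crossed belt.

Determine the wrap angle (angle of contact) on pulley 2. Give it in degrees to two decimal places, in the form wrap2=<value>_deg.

crossed belt: β = asin((r1+r2)/C) = asin(33/50) = 41.2999°
wrap1 = wrap2 = π + 2β = 262.5997°

wrap2=262.60_deg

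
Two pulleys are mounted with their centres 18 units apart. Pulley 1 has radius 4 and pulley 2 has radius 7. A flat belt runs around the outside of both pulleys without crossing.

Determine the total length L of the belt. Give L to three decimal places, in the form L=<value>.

L=71.059

open belt: β = asin((r2−r1)/C) = asin(3/18) = 9.5941°
wrap1 = π − 2β = 160.8119°
wrap2 = π + 2β = 199.1881°
tangent length = C·cosβ = 17.7482
L = r1·wrap1 + r2·wrap2 + 2·C·cosβ = 4·2.8067 + 7·3.4765 + 2·17.7482 = 71.0587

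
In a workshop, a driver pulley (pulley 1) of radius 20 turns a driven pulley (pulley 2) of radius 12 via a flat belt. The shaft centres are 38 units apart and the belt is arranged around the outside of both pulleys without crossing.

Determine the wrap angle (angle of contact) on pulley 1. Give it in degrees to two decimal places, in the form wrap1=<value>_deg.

open belt: β = asin((r2−r1)/C) = asin(-8/38) = -12.1532°
wrap1 = π − 2β = 204.3064°
wrap2 = π + 2β = 155.6936°

wrap1=204.31_deg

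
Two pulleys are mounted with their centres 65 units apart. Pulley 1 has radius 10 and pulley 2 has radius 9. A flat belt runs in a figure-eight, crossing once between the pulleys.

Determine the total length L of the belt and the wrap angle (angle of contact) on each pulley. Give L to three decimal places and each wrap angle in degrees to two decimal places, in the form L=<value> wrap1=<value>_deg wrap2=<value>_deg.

crossed belt: β = asin((r1+r2)/C) = asin(19/65) = 16.9962°
wrap1 = wrap2 = π + 2β = 213.9923°
tangent length = C·cosβ = 62.1611
L = (r1+r2)·wrap + 2·C·cosβ = 19·3.7349 + 2·62.1611 = 195.2847

L=195.285 wrap1=213.99_deg wrap2=213.99_deg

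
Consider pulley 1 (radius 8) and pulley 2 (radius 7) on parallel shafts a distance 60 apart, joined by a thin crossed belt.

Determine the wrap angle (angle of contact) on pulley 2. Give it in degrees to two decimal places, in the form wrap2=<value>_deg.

wrap2=208.96_deg

crossed belt: β = asin((r1+r2)/C) = asin(15/60) = 14.4775°
wrap1 = wrap2 = π + 2β = 208.9550°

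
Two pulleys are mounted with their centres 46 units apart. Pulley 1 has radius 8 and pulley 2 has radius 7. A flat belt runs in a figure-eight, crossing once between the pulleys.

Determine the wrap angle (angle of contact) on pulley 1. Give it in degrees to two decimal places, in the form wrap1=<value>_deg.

wrap1=218.06_deg

crossed belt: β = asin((r1+r2)/C) = asin(15/46) = 19.0314°
wrap1 = wrap2 = π + 2β = 218.0629°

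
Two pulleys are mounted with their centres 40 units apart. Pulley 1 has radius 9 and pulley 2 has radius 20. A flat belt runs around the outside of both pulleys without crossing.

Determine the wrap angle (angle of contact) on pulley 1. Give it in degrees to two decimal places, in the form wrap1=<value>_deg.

open belt: β = asin((r2−r1)/C) = asin(11/40) = 15.9620°
wrap1 = π − 2β = 148.0760°
wrap2 = π + 2β = 211.9240°

wrap1=148.08_deg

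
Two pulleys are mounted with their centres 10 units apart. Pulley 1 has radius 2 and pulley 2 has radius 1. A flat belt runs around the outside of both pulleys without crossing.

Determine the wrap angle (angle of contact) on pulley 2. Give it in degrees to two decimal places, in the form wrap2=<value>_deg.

open belt: β = asin((r2−r1)/C) = asin(-1/10) = -5.7392°
wrap1 = π − 2β = 191.4783°
wrap2 = π + 2β = 168.5217°

wrap2=168.52_deg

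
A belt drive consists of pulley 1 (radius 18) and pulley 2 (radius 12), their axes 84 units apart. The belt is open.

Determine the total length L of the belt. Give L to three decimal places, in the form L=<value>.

open belt: β = asin((r2−r1)/C) = asin(-6/84) = -4.0960°
wrap1 = π − 2β = 188.1921°
wrap2 = π + 2β = 171.8079°
tangent length = C·cosβ = 83.7854
L = r1·wrap1 + r2·wrap2 + 2·C·cosβ = 18·3.2846 + 12·2.9986 + 2·83.7854 = 262.6765

L=262.677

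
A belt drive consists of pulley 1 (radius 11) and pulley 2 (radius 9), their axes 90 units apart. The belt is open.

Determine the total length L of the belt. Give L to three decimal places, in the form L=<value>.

open belt: β = asin((r2−r1)/C) = asin(-2/90) = -1.2733°
wrap1 = π − 2β = 182.5467°
wrap2 = π + 2β = 177.4533°
tangent length = C·cosβ = 89.9778
L = r1·wrap1 + r2·wrap2 + 2·C·cosβ = 11·3.1860 + 9·3.0971 + 2·89.9778 = 242.8763

L=242.876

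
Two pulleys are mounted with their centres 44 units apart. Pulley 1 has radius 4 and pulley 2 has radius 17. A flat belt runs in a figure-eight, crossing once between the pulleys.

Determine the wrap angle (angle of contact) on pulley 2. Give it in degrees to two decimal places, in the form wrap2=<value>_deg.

crossed belt: β = asin((r1+r2)/C) = asin(21/44) = 28.5074°
wrap1 = wrap2 = π + 2β = 237.0149°

wrap2=237.01_deg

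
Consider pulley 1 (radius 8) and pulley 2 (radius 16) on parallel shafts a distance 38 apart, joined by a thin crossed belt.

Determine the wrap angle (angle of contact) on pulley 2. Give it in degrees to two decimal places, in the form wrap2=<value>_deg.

crossed belt: β = asin((r1+r2)/C) = asin(24/38) = 39.1667°
wrap1 = wrap2 = π + 2β = 258.3334°

wrap2=258.33_deg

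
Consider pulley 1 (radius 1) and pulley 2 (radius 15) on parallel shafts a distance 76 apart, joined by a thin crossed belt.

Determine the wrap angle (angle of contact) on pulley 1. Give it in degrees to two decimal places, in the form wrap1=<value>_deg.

wrap1=204.31_deg

crossed belt: β = asin((r1+r2)/C) = asin(16/76) = 12.1532°
wrap1 = wrap2 = π + 2β = 204.3064°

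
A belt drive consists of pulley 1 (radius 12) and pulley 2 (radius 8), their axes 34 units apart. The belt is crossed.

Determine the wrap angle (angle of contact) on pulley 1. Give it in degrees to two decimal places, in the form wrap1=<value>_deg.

wrap1=252.06_deg

crossed belt: β = asin((r1+r2)/C) = asin(20/34) = 36.0319°
wrap1 = wrap2 = π + 2β = 252.0638°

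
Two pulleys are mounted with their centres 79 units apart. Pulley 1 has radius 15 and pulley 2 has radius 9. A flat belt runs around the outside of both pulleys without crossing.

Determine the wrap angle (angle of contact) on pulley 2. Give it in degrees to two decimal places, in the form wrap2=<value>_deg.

wrap2=171.29_deg

open belt: β = asin((r2−r1)/C) = asin(-6/79) = -4.3558°
wrap1 = π − 2β = 188.7115°
wrap2 = π + 2β = 171.2885°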